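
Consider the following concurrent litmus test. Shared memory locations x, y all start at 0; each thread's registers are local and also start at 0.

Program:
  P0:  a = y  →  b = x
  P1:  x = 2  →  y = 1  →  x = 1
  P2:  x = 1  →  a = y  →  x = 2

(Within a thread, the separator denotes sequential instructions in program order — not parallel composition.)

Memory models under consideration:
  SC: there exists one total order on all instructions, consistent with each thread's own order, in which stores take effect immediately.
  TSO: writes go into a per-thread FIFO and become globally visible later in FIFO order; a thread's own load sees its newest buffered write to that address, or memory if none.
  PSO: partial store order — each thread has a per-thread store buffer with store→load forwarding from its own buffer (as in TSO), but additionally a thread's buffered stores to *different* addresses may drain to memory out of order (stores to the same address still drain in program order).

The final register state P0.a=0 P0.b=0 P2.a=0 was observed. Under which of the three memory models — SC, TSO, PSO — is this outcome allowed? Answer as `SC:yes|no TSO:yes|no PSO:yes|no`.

SC:yes TSO:yes PSO:yes

outcome vector order: (P0.a,P0.b,P2.a)
SC: 10 outcomes — {000 001 010 011 020 021 110 111 120 121}
TSO: 10 outcomes — {000 001 010 011 020 021 110 111 120 121}
PSO: 12 outcomes — {000 001 010 011 020 021 100 101 110 111 120 121}
target 000 ∈ {SC,TSO,PSO}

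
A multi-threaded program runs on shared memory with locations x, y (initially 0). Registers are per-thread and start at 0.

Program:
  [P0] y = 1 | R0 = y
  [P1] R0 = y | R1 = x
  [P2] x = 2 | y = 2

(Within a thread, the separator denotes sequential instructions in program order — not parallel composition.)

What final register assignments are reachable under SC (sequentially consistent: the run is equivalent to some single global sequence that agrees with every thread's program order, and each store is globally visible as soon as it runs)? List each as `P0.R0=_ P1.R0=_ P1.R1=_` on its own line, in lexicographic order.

outcome vector order: (P0.R0,P1.R0,P1.R1)
|SC outcomes| = 10

P0.R0=1 P1.R0=0 P1.R1=0
P0.R0=1 P1.R0=0 P1.R1=2
P0.R0=1 P1.R0=1 P1.R1=0
P0.R0=1 P1.R0=1 P1.R1=2
P0.R0=1 P1.R0=2 P1.R1=2
P0.R0=2 P1.R0=0 P1.R1=0
P0.R0=2 P1.R0=0 P1.R1=2
P0.R0=2 P1.R0=1 P1.R1=0
P0.R0=2 P1.R0=1 P1.R1=2
P0.R0=2 P1.R0=2 P1.R1=2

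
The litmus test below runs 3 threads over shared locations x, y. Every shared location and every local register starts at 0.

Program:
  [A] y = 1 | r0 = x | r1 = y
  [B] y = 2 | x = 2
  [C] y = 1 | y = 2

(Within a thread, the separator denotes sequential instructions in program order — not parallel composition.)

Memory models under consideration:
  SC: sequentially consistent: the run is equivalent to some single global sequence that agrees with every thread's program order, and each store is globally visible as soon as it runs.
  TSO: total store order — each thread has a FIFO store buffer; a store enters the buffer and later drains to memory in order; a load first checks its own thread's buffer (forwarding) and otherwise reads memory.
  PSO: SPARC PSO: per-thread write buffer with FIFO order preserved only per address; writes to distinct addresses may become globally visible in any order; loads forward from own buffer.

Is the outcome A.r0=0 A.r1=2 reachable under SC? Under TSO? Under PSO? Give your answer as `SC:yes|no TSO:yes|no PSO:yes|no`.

outcome vector order: (A.r0,A.r1)
under SC → <0 1>, <0 2>, <2 1>, <2 2>
under TSO → <0 1>, <0 2>, <2 1>, <2 2>
under PSO → <0 1>, <0 2>, <2 1>, <2 2>
target <0 2> ∈ {SC,TSO,PSO}

SC:yes TSO:yes PSO:yes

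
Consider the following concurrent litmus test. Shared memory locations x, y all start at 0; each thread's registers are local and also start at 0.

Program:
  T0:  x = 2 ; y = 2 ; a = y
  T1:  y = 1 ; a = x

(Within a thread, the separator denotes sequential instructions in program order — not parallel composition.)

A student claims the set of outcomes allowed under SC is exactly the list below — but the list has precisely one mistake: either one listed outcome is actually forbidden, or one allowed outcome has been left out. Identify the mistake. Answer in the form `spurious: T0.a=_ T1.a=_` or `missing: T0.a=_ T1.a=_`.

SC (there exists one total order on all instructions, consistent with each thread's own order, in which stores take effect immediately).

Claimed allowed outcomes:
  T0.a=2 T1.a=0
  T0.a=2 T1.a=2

missing: T0.a=1 T1.a=2

outcome vector order: (T0.a,T1.a)
SC (3): 1/2 2/0 2/2
SC∖claimed = {1/2}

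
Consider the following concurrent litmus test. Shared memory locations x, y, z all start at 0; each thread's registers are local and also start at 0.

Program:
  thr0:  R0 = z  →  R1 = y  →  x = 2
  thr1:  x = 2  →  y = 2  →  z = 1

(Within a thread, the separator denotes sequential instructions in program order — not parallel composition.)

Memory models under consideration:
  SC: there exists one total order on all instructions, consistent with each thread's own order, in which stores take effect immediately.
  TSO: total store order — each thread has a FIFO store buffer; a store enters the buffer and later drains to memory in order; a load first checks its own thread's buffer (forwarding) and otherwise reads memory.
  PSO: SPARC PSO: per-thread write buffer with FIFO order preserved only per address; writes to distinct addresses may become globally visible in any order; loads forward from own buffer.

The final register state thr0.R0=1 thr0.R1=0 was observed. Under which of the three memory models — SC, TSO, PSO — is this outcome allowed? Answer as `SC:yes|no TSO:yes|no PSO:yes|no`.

SC:no TSO:no PSO:yes

outcome vector order: (thr0.R0,thr0.R1)
[SC] allowed = {<0 0> <0 2> <1 2>}
[TSO] allowed = {<0 0> <0 2> <1 2>}
[PSO] allowed = {<0 0> <0 2> <1 0> <1 2>}
target <1 0> ∈ {PSO}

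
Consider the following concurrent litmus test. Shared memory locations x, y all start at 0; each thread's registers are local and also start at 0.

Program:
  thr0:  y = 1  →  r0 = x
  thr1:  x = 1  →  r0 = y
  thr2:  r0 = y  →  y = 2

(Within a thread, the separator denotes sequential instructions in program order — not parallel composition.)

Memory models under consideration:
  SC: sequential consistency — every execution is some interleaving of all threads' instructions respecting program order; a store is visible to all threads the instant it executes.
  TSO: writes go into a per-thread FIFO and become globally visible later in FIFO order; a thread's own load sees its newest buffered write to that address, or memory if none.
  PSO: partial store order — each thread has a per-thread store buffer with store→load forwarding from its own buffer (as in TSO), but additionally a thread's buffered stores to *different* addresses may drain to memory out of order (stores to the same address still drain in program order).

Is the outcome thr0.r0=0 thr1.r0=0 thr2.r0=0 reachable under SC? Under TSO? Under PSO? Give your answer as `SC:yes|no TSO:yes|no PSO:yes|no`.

SC:no TSO:yes PSO:yes

outcome vector order: (thr0.r0,thr1.r0,thr2.r0)
SC (10): (0,1,0); (0,1,1); (0,2,0); (0,2,1); (1,0,0); (1,0,1); (1,1,0); (1,1,1); (1,2,0); (1,2,1)
TSO (12): (0,0,0); (0,0,1); (0,1,0); (0,1,1); (0,2,0); (0,2,1); (1,0,0); (1,0,1); (1,1,0); (1,1,1); (1,2,0); (1,2,1)
PSO (12): (0,0,0); (0,0,1); (0,1,0); (0,1,1); (0,2,0); (0,2,1); (1,0,0); (1,0,1); (1,1,0); (1,1,1); (1,2,0); (1,2,1)
target (0,0,0) ∈ {TSO,PSO}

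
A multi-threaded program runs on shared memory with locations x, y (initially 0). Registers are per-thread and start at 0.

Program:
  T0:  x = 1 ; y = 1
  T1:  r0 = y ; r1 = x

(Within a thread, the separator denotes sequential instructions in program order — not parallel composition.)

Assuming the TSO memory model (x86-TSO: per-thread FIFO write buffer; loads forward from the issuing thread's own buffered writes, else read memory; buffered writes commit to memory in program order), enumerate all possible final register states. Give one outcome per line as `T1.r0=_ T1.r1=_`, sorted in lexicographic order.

T1.r0=0 T1.r1=0
T1.r0=0 T1.r1=1
T1.r0=1 T1.r1=1

outcome vector order: (T1.r0,T1.r1)
|TSO outcomes| = 3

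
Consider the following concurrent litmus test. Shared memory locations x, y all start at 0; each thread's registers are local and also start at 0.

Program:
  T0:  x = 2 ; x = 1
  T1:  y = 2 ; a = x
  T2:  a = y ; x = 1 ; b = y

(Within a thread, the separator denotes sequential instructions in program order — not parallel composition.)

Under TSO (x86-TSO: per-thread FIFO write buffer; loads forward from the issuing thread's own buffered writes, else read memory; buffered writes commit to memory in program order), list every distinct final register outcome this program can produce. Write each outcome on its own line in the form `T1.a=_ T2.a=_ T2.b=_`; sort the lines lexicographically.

T1.a=0 T2.a=0 T2.b=0
T1.a=0 T2.a=0 T2.b=2
T1.a=0 T2.a=2 T2.b=2
T1.a=1 T2.a=0 T2.b=0
T1.a=1 T2.a=0 T2.b=2
T1.a=1 T2.a=2 T2.b=2
T1.a=2 T2.a=0 T2.b=0
T1.a=2 T2.a=0 T2.b=2
T1.a=2 T2.a=2 T2.b=2

outcome vector order: (T1.a,T2.a,T2.b)
|TSO outcomes| = 9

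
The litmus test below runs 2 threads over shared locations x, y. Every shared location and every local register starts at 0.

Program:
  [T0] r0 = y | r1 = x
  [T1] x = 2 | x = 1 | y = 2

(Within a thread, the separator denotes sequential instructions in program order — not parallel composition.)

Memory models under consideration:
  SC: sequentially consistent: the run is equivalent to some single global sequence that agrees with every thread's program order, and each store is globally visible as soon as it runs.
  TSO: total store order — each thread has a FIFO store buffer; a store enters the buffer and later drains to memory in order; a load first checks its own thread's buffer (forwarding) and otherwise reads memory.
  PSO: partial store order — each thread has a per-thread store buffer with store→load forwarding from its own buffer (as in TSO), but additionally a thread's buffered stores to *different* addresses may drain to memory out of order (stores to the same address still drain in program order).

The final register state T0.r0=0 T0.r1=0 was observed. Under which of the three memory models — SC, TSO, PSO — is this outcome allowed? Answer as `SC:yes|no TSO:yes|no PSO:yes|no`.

outcome vector order: (T0.r0,T0.r1)
under SC → <0 0>; <0 1>; <0 2>; <2 1>
under TSO → <0 0>; <0 1>; <0 2>; <2 1>
under PSO → <0 0>; <0 1>; <0 2>; <2 0>; <2 1>; <2 2>
target <0 0> ∈ {SC,TSO,PSO}

SC:yes TSO:yes PSO:yes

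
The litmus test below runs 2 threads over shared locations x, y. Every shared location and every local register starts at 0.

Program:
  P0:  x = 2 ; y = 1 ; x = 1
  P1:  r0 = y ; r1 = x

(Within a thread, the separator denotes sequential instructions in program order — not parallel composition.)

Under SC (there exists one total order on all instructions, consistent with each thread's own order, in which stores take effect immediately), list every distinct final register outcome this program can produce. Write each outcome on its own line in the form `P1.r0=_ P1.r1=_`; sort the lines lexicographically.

P1.r0=0 P1.r1=0
P1.r0=0 P1.r1=1
P1.r0=0 P1.r1=2
P1.r0=1 P1.r1=1
P1.r0=1 P1.r1=2

outcome vector order: (P1.r0,P1.r1)
|SC outcomes| = 5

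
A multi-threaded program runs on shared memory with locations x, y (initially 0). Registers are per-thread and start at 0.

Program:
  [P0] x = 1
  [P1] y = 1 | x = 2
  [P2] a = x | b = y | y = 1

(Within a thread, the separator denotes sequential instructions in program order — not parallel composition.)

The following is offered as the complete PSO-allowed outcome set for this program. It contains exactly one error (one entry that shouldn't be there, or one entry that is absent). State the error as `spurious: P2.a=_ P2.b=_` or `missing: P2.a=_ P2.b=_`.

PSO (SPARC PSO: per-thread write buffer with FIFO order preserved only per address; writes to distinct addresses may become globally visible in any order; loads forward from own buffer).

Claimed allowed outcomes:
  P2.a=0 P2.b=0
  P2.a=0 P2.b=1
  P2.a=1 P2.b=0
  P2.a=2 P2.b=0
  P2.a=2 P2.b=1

missing: P2.a=1 P2.b=1

outcome vector order: (P2.a,P2.b)
PSO (6): <0 0> <0 1> <1 0> <1 1> <2 0> <2 1>
PSO∖claimed = {<1 1>}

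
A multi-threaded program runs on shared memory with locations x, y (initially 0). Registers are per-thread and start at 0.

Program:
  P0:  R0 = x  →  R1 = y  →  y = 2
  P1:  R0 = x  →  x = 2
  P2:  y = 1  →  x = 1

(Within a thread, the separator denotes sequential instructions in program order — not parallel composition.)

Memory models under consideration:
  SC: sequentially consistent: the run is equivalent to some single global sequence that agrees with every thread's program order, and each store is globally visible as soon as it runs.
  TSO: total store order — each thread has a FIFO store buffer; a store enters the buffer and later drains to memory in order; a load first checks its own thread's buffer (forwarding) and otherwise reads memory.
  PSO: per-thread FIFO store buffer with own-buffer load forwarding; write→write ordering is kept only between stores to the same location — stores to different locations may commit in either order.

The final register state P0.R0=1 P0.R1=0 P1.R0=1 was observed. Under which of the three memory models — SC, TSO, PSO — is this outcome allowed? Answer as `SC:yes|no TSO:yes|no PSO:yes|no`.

outcome vector order: (P0.R0,P0.R1,P1.R0)
under SC → (0,0,0) (0,0,1) (0,1,0) (0,1,1) (1,1,0) (1,1,1) (2,0,0) (2,1,0) (2,1,1)
under TSO → (0,0,0) (0,0,1) (0,1,0) (0,1,1) (1,1,0) (1,1,1) (2,0,0) (2,1,0) (2,1,1)
under PSO → (0,0,0) (0,0,1) (0,1,0) (0,1,1) (1,0,0) (1,0,1) (1,1,0) (1,1,1) (2,0,0) (2,0,1) (2,1,0) (2,1,1)
target (1,0,1) ∈ {PSO}

SC:no TSO:no PSO:yes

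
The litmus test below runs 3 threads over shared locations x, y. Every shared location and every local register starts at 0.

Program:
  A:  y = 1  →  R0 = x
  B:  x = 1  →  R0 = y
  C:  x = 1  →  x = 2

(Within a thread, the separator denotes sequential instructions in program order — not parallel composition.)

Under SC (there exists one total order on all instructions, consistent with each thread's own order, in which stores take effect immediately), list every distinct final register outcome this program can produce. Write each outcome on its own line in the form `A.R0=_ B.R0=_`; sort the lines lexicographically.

outcome vector order: (A.R0,B.R0)
|SC outcomes| = 5

A.R0=0 B.R0=1
A.R0=1 B.R0=0
A.R0=1 B.R0=1
A.R0=2 B.R0=0
A.R0=2 B.R0=1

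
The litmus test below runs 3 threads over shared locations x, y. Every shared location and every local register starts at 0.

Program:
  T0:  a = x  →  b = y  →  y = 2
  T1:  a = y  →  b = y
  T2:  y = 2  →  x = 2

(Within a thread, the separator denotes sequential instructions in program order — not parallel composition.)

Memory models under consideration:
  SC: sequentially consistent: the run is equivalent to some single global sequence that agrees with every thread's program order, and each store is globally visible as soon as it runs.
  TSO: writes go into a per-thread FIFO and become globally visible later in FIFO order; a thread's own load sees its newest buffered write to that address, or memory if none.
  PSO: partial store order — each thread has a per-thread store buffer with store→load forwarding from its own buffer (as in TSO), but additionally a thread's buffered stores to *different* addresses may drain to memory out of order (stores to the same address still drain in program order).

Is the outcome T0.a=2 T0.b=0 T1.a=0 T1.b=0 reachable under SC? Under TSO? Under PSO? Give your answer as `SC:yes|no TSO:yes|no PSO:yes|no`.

outcome vector order: (T0.a,T0.b,T1.a,T1.b)
SC: 9 outcomes — {0000 0002 0022 0200 0202 0222 2200 2202 2222}
TSO: 9 outcomes — {0000 0002 0022 0200 0202 0222 2200 2202 2222}
PSO: 12 outcomes — {0000 0002 0022 0200 0202 0222 2000 2002 2022 2200 2202 2222}
target 2000 ∈ {PSO}

SC:no TSO:no PSO:yes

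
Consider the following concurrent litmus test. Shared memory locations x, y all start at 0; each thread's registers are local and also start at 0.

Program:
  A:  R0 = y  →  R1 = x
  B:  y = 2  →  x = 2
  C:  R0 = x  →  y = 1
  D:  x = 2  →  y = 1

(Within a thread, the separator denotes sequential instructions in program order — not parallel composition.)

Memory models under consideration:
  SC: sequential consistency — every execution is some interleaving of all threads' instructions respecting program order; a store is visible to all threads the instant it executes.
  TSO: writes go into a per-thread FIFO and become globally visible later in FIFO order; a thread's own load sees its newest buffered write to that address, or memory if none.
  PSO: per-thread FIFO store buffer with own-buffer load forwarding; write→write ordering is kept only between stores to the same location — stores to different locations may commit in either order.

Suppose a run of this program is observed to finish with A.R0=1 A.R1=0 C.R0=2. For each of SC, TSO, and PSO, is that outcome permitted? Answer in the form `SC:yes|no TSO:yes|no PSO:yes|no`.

outcome vector order: (A.R0,A.R1,C.R0)
[SC] allowed = {000 002 020 022 100 120 122 200 202 220 222}
[TSO] allowed = {000 002 020 022 100 120 122 200 202 220 222}
[PSO] allowed = {000 002 020 022 100 102 120 122 200 202 220 222}
target 102 ∈ {PSO}

SC:no TSO:no PSO:yes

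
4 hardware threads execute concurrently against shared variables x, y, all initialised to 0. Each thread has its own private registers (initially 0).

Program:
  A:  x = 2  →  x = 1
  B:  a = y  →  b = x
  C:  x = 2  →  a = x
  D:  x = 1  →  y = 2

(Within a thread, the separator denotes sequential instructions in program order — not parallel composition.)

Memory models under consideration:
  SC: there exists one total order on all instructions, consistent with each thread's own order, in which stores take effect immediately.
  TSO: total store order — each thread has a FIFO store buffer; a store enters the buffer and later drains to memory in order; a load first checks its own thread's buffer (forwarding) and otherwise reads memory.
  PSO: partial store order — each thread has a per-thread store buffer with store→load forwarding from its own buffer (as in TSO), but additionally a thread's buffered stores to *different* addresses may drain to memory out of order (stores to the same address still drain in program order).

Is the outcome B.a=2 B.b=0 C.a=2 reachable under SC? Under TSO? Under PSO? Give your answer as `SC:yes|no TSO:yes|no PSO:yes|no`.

SC:no TSO:no PSO:yes

outcome vector order: (B.a,B.b,C.a)
SC: 10 outcomes — {(0,0,1); (0,0,2); (0,1,1); (0,1,2); (0,2,1); (0,2,2); (2,1,1); (2,1,2); (2,2,1); (2,2,2)}
TSO: 10 outcomes — {(0,0,1); (0,0,2); (0,1,1); (0,1,2); (0,2,1); (0,2,2); (2,1,1); (2,1,2); (2,2,1); (2,2,2)}
PSO: 12 outcomes — {(0,0,1); (0,0,2); (0,1,1); (0,1,2); (0,2,1); (0,2,2); (2,0,1); (2,0,2); (2,1,1); (2,1,2); (2,2,1); (2,2,2)}
target (2,0,2) ∈ {PSO}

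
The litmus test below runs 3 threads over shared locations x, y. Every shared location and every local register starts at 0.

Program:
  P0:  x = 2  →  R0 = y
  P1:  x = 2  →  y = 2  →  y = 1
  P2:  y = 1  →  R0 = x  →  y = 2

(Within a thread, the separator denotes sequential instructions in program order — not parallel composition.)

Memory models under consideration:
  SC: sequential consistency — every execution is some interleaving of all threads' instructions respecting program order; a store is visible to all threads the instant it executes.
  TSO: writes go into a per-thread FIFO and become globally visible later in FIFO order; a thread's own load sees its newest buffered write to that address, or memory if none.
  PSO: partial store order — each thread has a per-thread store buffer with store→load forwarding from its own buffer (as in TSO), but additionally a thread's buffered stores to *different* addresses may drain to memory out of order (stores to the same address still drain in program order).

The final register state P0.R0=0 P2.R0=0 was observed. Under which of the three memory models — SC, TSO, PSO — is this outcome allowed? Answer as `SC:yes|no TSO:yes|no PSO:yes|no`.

outcome vector order: (P0.R0,P2.R0)
[SC] allowed = {02 10 12 20 22}
[TSO] allowed = {00 02 10 12 20 22}
[PSO] allowed = {00 02 10 12 20 22}
target 00 ∈ {TSO,PSO}

SC:no TSO:yes PSO:yes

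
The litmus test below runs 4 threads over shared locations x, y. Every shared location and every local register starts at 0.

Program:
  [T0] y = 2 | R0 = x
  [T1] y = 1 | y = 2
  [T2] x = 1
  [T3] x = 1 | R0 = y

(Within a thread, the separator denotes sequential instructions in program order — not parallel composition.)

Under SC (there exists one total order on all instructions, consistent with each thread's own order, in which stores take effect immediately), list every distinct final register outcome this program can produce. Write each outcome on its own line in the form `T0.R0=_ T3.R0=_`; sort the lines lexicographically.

outcome vector order: (T0.R0,T3.R0)
|SC outcomes| = 5

T0.R0=0 T3.R0=1
T0.R0=0 T3.R0=2
T0.R0=1 T3.R0=0
T0.R0=1 T3.R0=1
T0.R0=1 T3.R0=2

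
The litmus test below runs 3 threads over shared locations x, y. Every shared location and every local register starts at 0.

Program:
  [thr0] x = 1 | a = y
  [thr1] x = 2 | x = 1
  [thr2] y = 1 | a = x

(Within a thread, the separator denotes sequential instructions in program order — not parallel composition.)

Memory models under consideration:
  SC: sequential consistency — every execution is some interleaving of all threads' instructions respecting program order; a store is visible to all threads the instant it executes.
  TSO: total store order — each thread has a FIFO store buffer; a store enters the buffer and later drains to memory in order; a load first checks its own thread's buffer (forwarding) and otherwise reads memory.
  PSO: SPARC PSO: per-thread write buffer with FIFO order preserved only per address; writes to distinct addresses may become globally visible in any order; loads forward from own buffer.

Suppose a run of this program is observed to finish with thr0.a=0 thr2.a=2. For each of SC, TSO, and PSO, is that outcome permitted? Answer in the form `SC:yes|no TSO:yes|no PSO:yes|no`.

outcome vector order: (thr0.a,thr2.a)
[SC] allowed = {0/1, 0/2, 1/0, 1/1, 1/2}
[TSO] allowed = {0/0, 0/1, 0/2, 1/0, 1/1, 1/2}
[PSO] allowed = {0/0, 0/1, 0/2, 1/0, 1/1, 1/2}
target 0/2 ∈ {SC,TSO,PSO}

SC:yes TSO:yes PSO:yes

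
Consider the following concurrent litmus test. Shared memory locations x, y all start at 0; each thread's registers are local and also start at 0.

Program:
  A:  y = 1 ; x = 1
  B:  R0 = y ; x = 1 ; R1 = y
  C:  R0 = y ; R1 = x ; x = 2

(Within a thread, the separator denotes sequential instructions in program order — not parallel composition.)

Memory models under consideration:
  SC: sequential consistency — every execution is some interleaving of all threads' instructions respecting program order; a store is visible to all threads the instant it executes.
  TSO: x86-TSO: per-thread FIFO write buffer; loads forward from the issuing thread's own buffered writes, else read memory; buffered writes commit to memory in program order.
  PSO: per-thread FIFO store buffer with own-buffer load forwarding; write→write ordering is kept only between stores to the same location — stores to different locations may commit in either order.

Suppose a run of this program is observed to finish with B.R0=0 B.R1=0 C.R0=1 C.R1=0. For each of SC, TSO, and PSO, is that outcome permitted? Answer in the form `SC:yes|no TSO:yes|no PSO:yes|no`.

SC:no TSO:yes PSO:yes

outcome vector order: (B.R0,B.R1,C.R0,C.R1)
under SC → 0/0/0/0, 0/0/0/1, 0/0/1/1, 0/1/0/0, 0/1/0/1, 0/1/1/0, 0/1/1/1, 1/1/0/0, 1/1/0/1, 1/1/1/0, 1/1/1/1
under TSO → 0/0/0/0, 0/0/0/1, 0/0/1/0, 0/0/1/1, 0/1/0/0, 0/1/0/1, 0/1/1/0, 0/1/1/1, 1/1/0/0, 1/1/0/1, 1/1/1/0, 1/1/1/1
under PSO → 0/0/0/0, 0/0/0/1, 0/0/1/0, 0/0/1/1, 0/1/0/0, 0/1/0/1, 0/1/1/0, 0/1/1/1, 1/1/0/0, 1/1/0/1, 1/1/1/0, 1/1/1/1
target 0/0/1/0 ∈ {TSO,PSO}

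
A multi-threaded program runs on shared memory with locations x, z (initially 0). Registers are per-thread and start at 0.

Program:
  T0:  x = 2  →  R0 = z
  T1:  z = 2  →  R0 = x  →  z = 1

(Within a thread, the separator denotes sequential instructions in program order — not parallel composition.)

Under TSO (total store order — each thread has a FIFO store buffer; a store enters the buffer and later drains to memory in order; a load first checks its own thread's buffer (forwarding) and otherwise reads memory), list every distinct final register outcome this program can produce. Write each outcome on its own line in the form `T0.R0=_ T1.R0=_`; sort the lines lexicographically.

outcome vector order: (T0.R0,T1.R0)
|TSO outcomes| = 6

T0.R0=0 T1.R0=0
T0.R0=0 T1.R0=2
T0.R0=1 T1.R0=0
T0.R0=1 T1.R0=2
T0.R0=2 T1.R0=0
T0.R0=2 T1.R0=2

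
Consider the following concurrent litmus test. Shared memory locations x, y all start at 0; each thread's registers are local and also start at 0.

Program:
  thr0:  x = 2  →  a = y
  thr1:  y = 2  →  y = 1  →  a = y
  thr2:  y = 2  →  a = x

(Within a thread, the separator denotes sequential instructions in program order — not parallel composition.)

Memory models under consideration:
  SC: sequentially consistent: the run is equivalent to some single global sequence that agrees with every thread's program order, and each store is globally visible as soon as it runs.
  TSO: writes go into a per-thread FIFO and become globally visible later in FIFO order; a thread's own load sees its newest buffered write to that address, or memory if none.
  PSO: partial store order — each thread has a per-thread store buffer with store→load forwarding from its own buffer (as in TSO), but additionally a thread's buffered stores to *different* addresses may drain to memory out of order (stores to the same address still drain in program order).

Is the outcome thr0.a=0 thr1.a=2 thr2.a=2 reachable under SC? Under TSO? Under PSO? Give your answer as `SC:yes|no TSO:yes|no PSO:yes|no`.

SC:yes TSO:yes PSO:yes

outcome vector order: (thr0.a,thr1.a,thr2.a)
SC: 9 outcomes — {012 022 110 112 122 210 212 220 222}
TSO: 12 outcomes — {010 012 020 022 110 112 120 122 210 212 220 222}
PSO: 12 outcomes — {010 012 020 022 110 112 120 122 210 212 220 222}
target 022 ∈ {SC,TSO,PSO}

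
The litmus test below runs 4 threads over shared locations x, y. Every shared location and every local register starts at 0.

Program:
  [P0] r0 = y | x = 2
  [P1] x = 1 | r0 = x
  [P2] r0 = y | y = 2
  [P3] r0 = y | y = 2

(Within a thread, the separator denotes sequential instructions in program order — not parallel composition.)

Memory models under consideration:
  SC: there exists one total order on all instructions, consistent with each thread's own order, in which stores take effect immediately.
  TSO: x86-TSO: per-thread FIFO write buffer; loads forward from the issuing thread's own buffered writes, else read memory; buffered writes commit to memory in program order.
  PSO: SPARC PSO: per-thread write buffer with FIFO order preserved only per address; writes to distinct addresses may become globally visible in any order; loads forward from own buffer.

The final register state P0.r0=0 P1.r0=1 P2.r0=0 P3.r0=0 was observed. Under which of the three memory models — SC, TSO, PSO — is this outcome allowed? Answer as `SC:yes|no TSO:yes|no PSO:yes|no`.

SC:yes TSO:yes PSO:yes

outcome vector order: (P0.r0,P1.r0,P2.r0,P3.r0)
under SC → (0,1,0,0), (0,1,0,2), (0,1,2,0), (0,2,0,0), (0,2,0,2), (0,2,2,0), (2,1,0,0), (2,1,0,2), (2,1,2,0), (2,2,0,0), (2,2,0,2), (2,2,2,0)
under TSO → (0,1,0,0), (0,1,0,2), (0,1,2,0), (0,2,0,0), (0,2,0,2), (0,2,2,0), (2,1,0,0), (2,1,0,2), (2,1,2,0), (2,2,0,0), (2,2,0,2), (2,2,2,0)
under PSO → (0,1,0,0), (0,1,0,2), (0,1,2,0), (0,2,0,0), (0,2,0,2), (0,2,2,0), (2,1,0,0), (2,1,0,2), (2,1,2,0), (2,2,0,0), (2,2,0,2), (2,2,2,0)
target (0,1,0,0) ∈ {SC,TSO,PSO}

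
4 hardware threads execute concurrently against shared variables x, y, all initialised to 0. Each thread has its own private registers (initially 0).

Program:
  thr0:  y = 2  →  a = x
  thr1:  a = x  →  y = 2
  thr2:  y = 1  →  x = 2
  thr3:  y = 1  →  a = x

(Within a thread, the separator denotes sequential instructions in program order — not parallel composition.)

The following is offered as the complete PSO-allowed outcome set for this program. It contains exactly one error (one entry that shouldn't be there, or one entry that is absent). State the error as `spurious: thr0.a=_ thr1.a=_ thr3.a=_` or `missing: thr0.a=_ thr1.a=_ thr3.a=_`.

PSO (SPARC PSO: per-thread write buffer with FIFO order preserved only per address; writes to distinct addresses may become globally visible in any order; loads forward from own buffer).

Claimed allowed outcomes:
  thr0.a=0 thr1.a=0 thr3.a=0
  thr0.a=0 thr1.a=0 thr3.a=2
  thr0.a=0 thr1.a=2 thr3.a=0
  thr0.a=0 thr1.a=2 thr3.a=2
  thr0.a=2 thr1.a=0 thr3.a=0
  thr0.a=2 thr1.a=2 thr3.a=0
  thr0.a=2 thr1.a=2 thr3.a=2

outcome vector order: (thr0.a,thr1.a,thr3.a)
PSO: 8 outcomes — {(0,0,0), (0,0,2), (0,2,0), (0,2,2), (2,0,0), (2,0,2), (2,2,0), (2,2,2)}
PSO∖claimed = {(2,0,2)}

missing: thr0.a=2 thr1.a=0 thr3.a=2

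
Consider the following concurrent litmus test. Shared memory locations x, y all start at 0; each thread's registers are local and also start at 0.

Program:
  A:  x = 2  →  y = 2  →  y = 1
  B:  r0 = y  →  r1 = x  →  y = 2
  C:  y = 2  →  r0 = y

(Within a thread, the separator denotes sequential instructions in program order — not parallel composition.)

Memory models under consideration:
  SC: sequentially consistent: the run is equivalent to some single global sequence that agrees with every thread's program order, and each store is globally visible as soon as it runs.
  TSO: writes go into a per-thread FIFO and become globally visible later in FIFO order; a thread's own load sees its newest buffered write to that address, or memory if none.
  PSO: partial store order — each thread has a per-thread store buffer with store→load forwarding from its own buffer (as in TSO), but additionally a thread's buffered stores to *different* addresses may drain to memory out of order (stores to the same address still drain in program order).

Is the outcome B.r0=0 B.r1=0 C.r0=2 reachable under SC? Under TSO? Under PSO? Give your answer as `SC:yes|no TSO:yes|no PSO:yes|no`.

SC:yes TSO:yes PSO:yes

outcome vector order: (B.r0,B.r1,C.r0)
SC (10): 001, 002, 021, 022, 121, 122, 201, 202, 221, 222
TSO (10): 001, 002, 021, 022, 121, 122, 201, 202, 221, 222
PSO (12): 001, 002, 021, 022, 101, 102, 121, 122, 201, 202, 221, 222
target 002 ∈ {SC,TSO,PSO}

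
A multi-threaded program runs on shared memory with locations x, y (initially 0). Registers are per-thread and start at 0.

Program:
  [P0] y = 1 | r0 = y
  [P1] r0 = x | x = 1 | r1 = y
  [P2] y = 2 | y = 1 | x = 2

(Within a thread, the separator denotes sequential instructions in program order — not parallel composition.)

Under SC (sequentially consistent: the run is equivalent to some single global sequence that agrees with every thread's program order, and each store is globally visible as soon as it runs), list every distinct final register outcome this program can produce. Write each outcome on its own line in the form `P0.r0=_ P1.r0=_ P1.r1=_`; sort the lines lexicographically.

outcome vector order: (P0.r0,P1.r0,P1.r1)
|SC outcomes| = 8

P0.r0=1 P1.r0=0 P1.r1=0
P0.r0=1 P1.r0=0 P1.r1=1
P0.r0=1 P1.r0=0 P1.r1=2
P0.r0=1 P1.r0=2 P1.r1=1
P0.r0=2 P1.r0=0 P1.r1=0
P0.r0=2 P1.r0=0 P1.r1=1
P0.r0=2 P1.r0=0 P1.r1=2
P0.r0=2 P1.r0=2 P1.r1=1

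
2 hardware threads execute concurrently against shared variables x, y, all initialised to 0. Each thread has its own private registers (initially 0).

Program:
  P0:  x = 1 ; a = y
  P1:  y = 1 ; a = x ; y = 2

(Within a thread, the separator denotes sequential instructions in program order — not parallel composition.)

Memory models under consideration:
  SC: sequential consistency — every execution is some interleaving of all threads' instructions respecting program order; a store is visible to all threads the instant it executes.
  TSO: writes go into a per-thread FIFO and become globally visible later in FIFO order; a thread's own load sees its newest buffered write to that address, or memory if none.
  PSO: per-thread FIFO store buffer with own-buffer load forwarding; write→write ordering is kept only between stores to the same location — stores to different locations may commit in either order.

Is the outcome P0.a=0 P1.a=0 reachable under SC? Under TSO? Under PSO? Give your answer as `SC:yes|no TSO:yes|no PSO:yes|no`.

outcome vector order: (P0.a,P1.a)
SC: 5 outcomes — {0/1; 1/0; 1/1; 2/0; 2/1}
TSO: 6 outcomes — {0/0; 0/1; 1/0; 1/1; 2/0; 2/1}
PSO: 6 outcomes — {0/0; 0/1; 1/0; 1/1; 2/0; 2/1}
target 0/0 ∈ {TSO,PSO}

SC:no TSO:yes PSO:yes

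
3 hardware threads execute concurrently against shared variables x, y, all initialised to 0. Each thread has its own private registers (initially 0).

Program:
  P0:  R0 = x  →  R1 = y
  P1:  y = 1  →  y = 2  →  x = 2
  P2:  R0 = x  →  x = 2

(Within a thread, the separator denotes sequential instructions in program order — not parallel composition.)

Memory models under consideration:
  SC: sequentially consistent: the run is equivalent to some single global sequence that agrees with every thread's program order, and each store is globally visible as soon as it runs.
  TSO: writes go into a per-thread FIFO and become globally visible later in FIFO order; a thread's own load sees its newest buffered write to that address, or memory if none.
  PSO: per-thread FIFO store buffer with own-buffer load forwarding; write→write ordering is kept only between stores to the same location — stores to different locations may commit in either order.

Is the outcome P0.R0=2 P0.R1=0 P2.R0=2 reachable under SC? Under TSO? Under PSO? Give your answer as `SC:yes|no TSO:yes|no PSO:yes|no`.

outcome vector order: (P0.R0,P0.R1,P2.R0)
[SC] allowed = {<0 0 0>; <0 0 2>; <0 1 0>; <0 1 2>; <0 2 0>; <0 2 2>; <2 0 0>; <2 1 0>; <2 2 0>; <2 2 2>}
[TSO] allowed = {<0 0 0>; <0 0 2>; <0 1 0>; <0 1 2>; <0 2 0>; <0 2 2>; <2 0 0>; <2 1 0>; <2 2 0>; <2 2 2>}
[PSO] allowed = {<0 0 0>; <0 0 2>; <0 1 0>; <0 1 2>; <0 2 0>; <0 2 2>; <2 0 0>; <2 0 2>; <2 1 0>; <2 1 2>; <2 2 0>; <2 2 2>}
target <2 0 2> ∈ {PSO}

SC:no TSO:no PSO:yes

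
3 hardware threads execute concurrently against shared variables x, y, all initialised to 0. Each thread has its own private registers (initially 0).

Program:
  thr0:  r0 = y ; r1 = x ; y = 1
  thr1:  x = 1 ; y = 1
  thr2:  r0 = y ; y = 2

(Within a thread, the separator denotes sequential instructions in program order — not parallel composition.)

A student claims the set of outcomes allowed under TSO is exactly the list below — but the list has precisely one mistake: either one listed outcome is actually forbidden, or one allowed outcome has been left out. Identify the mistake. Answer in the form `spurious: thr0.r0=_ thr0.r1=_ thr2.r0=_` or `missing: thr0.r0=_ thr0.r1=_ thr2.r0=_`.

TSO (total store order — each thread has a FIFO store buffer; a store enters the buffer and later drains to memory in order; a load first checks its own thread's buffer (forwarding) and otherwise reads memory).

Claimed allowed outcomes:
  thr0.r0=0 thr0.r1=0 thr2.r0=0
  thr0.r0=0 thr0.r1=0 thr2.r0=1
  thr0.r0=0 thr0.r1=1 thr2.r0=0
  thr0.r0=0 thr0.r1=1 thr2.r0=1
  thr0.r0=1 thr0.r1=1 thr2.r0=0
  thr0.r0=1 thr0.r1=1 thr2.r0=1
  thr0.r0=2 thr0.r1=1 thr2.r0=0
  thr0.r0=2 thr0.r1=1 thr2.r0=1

missing: thr0.r0=2 thr0.r1=0 thr2.r0=0

outcome vector order: (thr0.r0,thr0.r1,thr2.r0)
under TSO → 000; 001; 010; 011; 110; 111; 200; 210; 211
TSO∖claimed = {200}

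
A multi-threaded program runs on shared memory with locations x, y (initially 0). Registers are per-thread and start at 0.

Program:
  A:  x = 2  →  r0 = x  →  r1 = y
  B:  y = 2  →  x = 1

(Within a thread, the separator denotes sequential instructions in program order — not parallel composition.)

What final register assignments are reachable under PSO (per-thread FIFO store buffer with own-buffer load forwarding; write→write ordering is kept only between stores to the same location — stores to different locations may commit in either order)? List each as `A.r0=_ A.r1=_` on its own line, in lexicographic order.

A.r0=1 A.r1=0
A.r0=1 A.r1=2
A.r0=2 A.r1=0
A.r0=2 A.r1=2

outcome vector order: (A.r0,A.r1)
|PSO outcomes| = 4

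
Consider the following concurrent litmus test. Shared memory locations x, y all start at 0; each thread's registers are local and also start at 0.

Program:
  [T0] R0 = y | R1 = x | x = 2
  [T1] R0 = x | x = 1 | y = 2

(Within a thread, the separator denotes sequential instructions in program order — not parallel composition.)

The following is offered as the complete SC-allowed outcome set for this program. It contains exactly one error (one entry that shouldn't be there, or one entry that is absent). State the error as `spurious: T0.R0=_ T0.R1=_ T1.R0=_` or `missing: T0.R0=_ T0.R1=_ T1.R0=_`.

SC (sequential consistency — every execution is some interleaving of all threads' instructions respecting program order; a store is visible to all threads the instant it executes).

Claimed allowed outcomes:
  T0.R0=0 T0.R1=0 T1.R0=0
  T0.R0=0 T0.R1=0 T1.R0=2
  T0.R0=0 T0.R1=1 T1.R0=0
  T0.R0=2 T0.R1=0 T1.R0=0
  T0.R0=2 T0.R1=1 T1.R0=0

outcome vector order: (T0.R0,T0.R1,T1.R0)
SC (4): 000 002 010 210
claimed∖SC = {200}

spurious: T0.R0=2 T0.R1=0 T1.R0=0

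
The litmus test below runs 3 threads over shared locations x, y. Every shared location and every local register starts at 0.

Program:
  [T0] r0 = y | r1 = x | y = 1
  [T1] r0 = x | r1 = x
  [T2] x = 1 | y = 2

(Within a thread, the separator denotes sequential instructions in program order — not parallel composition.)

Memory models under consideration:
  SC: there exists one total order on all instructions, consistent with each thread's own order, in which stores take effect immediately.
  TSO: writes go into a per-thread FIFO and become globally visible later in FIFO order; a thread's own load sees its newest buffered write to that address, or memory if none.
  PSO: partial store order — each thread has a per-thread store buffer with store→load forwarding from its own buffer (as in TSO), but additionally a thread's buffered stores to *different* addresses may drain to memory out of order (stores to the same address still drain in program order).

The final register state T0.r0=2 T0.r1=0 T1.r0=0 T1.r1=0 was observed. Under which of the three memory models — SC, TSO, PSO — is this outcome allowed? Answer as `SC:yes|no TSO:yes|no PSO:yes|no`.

outcome vector order: (T0.r0,T0.r1,T1.r0,T1.r1)
SC (9): 0000 0001 0011 0100 0101 0111 2100 2101 2111
TSO (9): 0000 0001 0011 0100 0101 0111 2100 2101 2111
PSO (12): 0000 0001 0011 0100 0101 0111 2000 2001 2011 2100 2101 2111
target 2000 ∈ {PSO}

SC:no TSO:no PSO:yes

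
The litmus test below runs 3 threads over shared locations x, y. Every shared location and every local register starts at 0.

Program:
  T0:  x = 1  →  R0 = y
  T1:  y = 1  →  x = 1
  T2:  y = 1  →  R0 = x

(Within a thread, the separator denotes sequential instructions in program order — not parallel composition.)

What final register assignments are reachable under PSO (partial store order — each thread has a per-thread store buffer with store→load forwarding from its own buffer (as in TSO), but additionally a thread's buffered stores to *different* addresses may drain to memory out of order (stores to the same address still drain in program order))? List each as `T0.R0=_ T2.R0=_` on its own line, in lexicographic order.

outcome vector order: (T0.R0,T2.R0)
|PSO outcomes| = 4

T0.R0=0 T2.R0=0
T0.R0=0 T2.R0=1
T0.R0=1 T2.R0=0
T0.R0=1 T2.R0=1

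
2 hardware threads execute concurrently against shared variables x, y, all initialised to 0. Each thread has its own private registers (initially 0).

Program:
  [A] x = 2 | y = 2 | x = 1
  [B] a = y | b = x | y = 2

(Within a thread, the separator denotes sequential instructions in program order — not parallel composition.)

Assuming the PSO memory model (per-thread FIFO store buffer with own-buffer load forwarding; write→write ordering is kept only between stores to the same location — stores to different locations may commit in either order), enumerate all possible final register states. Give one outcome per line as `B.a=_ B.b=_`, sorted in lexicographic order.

B.a=0 B.b=0
B.a=0 B.b=1
B.a=0 B.b=2
B.a=2 B.b=0
B.a=2 B.b=1
B.a=2 B.b=2

outcome vector order: (B.a,B.b)
|PSO outcomes| = 6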